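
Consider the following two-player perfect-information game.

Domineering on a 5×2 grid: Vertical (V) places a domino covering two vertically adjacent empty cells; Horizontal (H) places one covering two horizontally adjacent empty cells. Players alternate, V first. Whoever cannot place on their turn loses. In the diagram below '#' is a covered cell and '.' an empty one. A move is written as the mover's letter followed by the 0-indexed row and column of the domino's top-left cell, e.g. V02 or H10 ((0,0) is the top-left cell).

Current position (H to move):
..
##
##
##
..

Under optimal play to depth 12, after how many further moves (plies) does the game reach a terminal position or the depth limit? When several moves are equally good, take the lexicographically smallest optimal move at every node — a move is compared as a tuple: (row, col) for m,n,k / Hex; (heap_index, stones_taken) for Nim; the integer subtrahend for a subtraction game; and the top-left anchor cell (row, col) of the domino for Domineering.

[../##/##/##/..] H move#1: H00:+1/##/##/##/##/..*, H40:+1/../##/##/##/##
[##/##/##/##/..] end (terminal -1, V#2); searched ../##/##/##/.. to 12

PV length from [../##/##/##/..]: 1 ply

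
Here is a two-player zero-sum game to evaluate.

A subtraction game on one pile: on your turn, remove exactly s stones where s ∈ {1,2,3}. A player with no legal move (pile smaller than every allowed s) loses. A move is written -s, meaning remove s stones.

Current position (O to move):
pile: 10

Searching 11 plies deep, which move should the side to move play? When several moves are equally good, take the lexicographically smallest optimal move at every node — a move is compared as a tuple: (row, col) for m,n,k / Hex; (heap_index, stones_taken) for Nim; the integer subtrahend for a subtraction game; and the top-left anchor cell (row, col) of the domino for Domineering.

ply 1, O at 10 | -1=-1→9; -2=+1→8*; -3=-1→7
ply 2, X at 8 | -1=-1→7*; -2=-1→6; -3=-1→5
ply 3, O at 7 | -1=-1→6; -2=-1→5; -3=+1→4*
ply 4, X at 4 | -1=-1→3*; -2=-1→2; -3=-1→1
ply 5, O at 3 | -1=-1→2; -2=-1→1; -3=+1→0*
ply 6: 0 is terminal -1 (X); from 10 depth 11

O's best at [10]: -2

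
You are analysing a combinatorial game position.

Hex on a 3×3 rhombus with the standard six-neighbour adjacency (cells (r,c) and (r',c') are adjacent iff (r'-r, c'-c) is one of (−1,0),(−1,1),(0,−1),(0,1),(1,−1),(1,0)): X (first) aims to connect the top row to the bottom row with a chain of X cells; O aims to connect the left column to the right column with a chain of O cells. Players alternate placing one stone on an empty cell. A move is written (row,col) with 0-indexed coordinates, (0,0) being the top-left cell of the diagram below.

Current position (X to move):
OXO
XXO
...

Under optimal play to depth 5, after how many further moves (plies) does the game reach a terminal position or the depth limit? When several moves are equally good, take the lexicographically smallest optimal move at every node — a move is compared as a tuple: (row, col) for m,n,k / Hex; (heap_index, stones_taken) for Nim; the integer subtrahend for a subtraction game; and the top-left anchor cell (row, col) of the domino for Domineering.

p1 X@[OXO/XXO/...]: (2,0)[OXO/XXO/X..]+1* (2,1)[OXO/XXO/.X.]+1 (2,2)[OXO/XXO/..X]+1
p2 O@[OXO/XXO/X..] terminal -1; root [OXO/XXO/...] d5

PV length from [OXO/XXO/...]: 1 ply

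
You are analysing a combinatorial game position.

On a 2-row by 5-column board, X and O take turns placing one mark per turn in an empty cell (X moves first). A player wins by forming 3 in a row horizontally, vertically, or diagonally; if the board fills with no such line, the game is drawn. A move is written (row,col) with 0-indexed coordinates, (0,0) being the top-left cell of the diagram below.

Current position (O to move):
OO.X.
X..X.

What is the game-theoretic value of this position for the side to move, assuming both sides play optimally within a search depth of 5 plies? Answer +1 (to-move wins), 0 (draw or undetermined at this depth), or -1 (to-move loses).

value(OO.X./X..X., O) = +1

[OO.X./X..X.] O move#1: (0,2):+1/OOOX./X..X.*, (0,4):+0/OO.XO/X..X., (1,1):+0/OO.X./XO.X., (1,2):+0/OO.X./X.OX., (1,4):+0/OO.X./X..XO
[OOOX./X..X.] end (terminal -1, X#2); searched OO.X./X..X. to 5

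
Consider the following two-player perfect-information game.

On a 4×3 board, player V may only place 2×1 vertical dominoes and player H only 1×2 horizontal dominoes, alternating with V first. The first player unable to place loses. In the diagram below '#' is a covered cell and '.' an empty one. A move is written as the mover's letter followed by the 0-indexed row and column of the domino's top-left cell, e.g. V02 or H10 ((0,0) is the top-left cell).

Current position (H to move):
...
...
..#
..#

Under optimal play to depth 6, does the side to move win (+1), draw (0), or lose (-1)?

value(.../.../..#/..#, H) = -1

p1 H@[.../.../..#/..#]: H00[##./.../..#/..#]-1* H01[.##/.../..#/..#]-1 H10[.../##./..#/..#]-1 H11[.../.##/..#/..#]-1 H20[.../.../###/..#]-1 H30[.../.../..#/###]-1
p2 V@[##./.../..#/..#]: V02[###/..#/..#/..#]-1 V10[##./#../#.#/..#]+1* V11[##./.#./.##/..#]+1 V20[##./.../#.#/#.#]+1 V21[##./.../.##/.##]+1
p3 H@[##./#../#.#/..#]: H11[##./###/#.#/..#]-1* H30[##./#../#.#/###]-1
p4 V@[##./###/#.#/..#]: V21[##./###/###/.##]+1*
p5 H@[##./###/###/.##] terminal -1; root [.../.../..#/..#] d6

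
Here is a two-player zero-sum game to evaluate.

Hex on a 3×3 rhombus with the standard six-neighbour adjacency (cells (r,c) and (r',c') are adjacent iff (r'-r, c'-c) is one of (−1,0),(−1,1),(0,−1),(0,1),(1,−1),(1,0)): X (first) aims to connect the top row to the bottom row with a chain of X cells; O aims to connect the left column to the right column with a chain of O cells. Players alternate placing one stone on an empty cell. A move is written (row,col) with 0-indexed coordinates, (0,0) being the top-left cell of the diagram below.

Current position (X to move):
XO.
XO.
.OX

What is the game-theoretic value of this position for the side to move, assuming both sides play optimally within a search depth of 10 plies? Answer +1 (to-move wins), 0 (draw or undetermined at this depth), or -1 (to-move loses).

value(XO./XO./.OX, X) = +1

ply 1, X at XO./XO./.OX | (0,2)=+1→XOX/XO./.OX*; (1,2)=+1→XO./XOX/.OX; (2,0)=+1→XO./XO./XOX
ply 2, O at XOX/XO./.OX | (1,2)=-1→XOX/XOO/.OX*; (2,0)=-1→XOX/XO./OOX
ply 3, X at XOX/XOO/.OX | (2,0)=+1→XOX/XOO/XOX*
ply 4: XOX/XOO/XOX is terminal -1 (O); from XO./XO./.OX depth 10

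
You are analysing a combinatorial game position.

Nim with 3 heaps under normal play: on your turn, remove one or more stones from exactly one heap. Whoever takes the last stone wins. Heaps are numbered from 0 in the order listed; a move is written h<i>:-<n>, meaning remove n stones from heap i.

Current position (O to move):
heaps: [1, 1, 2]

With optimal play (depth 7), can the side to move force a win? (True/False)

O winning at [(1,1,2)]: True

[(1,1,2)] O move#1: h0:-1:-1/(0,1,2), h1:-1:-1/(1,0,2), h2:-1:-1/(1,1,1), h2:-2:+1/(1,1,0)*
[(1,1,0)] X move#2: h0:-1:-1/(0,1,0)*, h1:-1:-1/(1,0,0)
[(0,1,0)] O move#3: h1:-1:+1/(0,0,0)*
[(0,0,0)] end (terminal -1, X#4); searched (1,1,2) to 7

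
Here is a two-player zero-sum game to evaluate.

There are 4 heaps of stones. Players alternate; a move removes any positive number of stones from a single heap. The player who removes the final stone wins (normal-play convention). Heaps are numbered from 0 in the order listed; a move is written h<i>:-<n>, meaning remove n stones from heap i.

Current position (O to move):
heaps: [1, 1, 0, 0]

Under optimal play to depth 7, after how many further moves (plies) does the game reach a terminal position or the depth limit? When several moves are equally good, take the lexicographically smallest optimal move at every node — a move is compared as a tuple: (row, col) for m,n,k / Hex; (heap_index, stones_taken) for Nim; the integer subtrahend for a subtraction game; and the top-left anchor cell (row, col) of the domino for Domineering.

ply 1, O at (1,1,0,0) | h0:-1=-1→(0,1,0,0)*; h1:-1=-1→(1,0,0,0)
ply 2, X at (0,1,0,0) | h1:-1=+1→(0,0,0,0)*
ply 3: (0,0,0,0) is terminal -1 (O); from (1,1,0,0) depth 7

PV length from [(1,1,0,0)]: 2 plies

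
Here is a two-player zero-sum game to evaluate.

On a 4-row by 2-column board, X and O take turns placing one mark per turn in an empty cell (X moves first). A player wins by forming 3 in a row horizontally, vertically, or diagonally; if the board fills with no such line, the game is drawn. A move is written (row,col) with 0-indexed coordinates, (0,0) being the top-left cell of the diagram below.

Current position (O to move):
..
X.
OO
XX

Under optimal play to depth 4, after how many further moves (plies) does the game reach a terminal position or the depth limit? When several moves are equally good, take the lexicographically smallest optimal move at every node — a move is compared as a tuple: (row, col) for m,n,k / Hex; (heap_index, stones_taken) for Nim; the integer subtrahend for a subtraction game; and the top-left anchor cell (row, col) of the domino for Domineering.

PV length from [../X./OO/XX]: 3 plies

ply 1, O at ../X./OO/XX | (0,0)=+0→O./X./OO/XX*; (0,1)=+0→.O/X./OO/XX; (1,1)=+0→../XO/OO/XX
ply 2, X at O./X./OO/XX | (0,1)=+0→OX/X./OO/XX*; (1,1)=+0→O./XX/OO/XX
ply 3, O at OX/X./OO/XX | (1,1)=+0→OX/XO/OO/XX*
ply 4: OX/XO/OO/XX is terminal +0 (X); from ../X./OO/XX depth 4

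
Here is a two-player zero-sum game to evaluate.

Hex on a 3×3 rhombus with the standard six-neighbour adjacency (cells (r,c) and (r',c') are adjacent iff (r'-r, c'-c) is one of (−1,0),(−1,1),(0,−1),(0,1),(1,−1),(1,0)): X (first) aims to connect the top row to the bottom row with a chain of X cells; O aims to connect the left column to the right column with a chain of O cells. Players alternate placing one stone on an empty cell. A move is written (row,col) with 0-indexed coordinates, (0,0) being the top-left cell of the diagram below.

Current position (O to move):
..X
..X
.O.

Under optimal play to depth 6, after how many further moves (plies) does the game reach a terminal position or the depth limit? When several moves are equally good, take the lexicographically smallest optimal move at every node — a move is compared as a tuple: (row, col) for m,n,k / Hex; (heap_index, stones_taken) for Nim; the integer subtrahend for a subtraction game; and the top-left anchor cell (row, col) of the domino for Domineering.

p1 O@[..X/..X/.O.]: (0,0)[O.X/..X/.O.]-1* (0,1)[.OX/..X/.O.]-1 (1,0)[..X/O.X/.O.]-1 (1,1)[..X/.OX/.O.]-1 (2,0)[..X/..X/OO.]-1 (2,2)[..X/..X/.OO]-1
p2 X@[O.X/..X/.O.]: (0,1)[OXX/..X/.O.]+1* (1,0)[O.X/X.X/.O.]+1 (1,1)[O.X/.XX/.O.]+1 (2,0)[O.X/..X/XO.]+1 (2,2)[O.X/..X/.OX]+1
p3 O@[OXX/..X/.O.]: (1,0)[OXX/O.X/.O.]-1* (1,1)[OXX/.OX/.O.]-1 (2,0)[OXX/..X/OO.]-1 (2,2)[OXX/..X/.OO]-1
p4 X@[OXX/O.X/.O.]: (1,1)[OXX/OXX/.O.]+1* (2,0)[OXX/O.X/XO.]+1 (2,2)[OXX/O.X/.OX]+1
p5 O@[OXX/OXX/.O.]: (2,0)[OXX/OXX/OO.]-1* (2,2)[OXX/OXX/.OO]-1
p6 X@[OXX/OXX/OO.]: (2,2)[OXX/OXX/OOX]+1*
p7 O@[OXX/OXX/OOX] terminal -1; root [..X/..X/.O.] d6

PV length from [..X/..X/.O.]: 6 plies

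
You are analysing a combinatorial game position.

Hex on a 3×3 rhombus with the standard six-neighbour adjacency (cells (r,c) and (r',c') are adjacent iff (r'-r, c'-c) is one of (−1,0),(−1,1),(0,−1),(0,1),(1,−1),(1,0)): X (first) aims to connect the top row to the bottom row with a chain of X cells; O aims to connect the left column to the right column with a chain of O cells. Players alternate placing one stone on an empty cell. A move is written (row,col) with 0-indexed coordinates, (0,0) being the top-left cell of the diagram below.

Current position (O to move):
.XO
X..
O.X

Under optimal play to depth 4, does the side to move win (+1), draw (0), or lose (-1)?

value(.XO/X../O.X, O) = +1

[.XO/X../O.X] O move#1: (0,0):-1/OXO/X../O.X, (1,1):+1/.XO/XO./O.X*, (1,2):+1/.XO/X.O/O.X, (2,1):+1/.XO/X../OOX
[.XO/XO./O.X] end (terminal -1, X#2); searched .XO/X../O.X to 4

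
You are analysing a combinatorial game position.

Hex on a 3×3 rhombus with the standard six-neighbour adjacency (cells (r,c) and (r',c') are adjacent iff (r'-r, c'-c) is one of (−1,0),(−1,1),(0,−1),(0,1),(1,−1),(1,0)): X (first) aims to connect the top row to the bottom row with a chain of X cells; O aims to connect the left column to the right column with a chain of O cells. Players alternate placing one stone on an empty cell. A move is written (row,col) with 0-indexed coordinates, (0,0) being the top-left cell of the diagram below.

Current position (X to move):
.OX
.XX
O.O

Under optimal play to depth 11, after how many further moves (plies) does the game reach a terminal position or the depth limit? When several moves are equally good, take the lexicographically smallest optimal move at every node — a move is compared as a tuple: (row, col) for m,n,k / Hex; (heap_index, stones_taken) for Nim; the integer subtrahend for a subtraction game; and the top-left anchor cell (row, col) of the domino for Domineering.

p1 X@[.OX/.XX/O.O]: (0,0)[XOX/.XX/O.O]-1 (1,0)[.OX/XXX/O.O]-1 (2,1)[.OX/.XX/OXO]+1*
p2 O@[.OX/.XX/OXO] terminal -1; root [.OX/.XX/O.O] d11

PV length from [.OX/.XX/O.O]: 1 ply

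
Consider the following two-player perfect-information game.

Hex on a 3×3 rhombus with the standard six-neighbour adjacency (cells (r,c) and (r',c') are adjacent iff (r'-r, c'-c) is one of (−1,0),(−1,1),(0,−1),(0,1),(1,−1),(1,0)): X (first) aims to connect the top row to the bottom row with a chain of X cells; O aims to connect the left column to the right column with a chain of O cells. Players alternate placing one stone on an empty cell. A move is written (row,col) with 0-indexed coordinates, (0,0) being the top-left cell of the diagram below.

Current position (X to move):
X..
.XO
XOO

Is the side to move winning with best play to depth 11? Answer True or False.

X winning at [X../.XO/XOO]: True

[X../.XO/XOO] X move#1: (0,1):+1/XX./.XO/XOO*, (0,2):+1/X.X/.XO/XOO, (1,0):+1/X../XXO/XOO
[XX./.XO/XOO] end (terminal -1, O#2); searched X../.XO/XOO to 11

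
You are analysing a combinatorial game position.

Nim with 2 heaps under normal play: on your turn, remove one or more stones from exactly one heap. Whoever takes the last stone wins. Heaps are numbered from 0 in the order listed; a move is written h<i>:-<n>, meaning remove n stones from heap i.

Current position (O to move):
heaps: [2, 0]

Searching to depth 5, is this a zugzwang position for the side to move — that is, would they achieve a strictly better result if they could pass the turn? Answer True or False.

zugzwang((2,0), O) = False

ply 1, O at (2,0) | h0:-1=-1→(1,0); h0:-2=+1→(0,0)*
ply 2: (0,0) is terminal -1 (X); from (2,0) depth 5
if O skipped the turn, X would face:
~ ply 1, X at (2,0) | h0:-1=-1→(1,0); h0:-2=+1→(0,0)*
~ ply 2: (0,0) is terminal -1 (O); from (2,0) depth 5
compare (O): move=+1 vs pass=-1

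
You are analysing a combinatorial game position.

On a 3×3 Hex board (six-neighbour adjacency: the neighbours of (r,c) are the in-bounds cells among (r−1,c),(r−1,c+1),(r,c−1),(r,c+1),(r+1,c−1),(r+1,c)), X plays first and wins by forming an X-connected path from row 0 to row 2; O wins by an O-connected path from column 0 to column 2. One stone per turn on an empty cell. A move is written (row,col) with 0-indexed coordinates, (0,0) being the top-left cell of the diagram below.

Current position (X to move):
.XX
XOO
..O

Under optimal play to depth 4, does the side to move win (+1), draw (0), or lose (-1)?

[.XX/XOO/..O] X move#1: (0,0):-1/XXX/XOO/..O, (2,0):+1/.XX/XOO/X.O*, (2,1):-1/.XX/XOO/.XO
[.XX/XOO/X.O] end (terminal -1, O#2); searched .XX/XOO/..O to 4

value(.XX/XOO/..O, X) = +1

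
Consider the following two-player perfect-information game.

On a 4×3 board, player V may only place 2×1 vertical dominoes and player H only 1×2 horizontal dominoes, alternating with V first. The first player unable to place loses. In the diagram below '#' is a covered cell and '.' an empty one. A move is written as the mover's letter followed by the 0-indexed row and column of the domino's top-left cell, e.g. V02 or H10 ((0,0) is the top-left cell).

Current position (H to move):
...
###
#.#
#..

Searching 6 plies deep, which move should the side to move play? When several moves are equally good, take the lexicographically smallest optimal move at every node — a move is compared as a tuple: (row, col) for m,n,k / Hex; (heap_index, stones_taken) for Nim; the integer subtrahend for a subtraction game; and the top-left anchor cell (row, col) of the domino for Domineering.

[.../###/#.#/#..] H move#1: H00:-1/##./###/#.#/#.., H01:-1/.##/###/#.#/#.., H31:+1/.../###/#.#/###*
[.../###/#.#/###] end (terminal -1, V#2); searched .../###/#.#/#.. to 6

H's best at [.../###/#.#/#..]: H31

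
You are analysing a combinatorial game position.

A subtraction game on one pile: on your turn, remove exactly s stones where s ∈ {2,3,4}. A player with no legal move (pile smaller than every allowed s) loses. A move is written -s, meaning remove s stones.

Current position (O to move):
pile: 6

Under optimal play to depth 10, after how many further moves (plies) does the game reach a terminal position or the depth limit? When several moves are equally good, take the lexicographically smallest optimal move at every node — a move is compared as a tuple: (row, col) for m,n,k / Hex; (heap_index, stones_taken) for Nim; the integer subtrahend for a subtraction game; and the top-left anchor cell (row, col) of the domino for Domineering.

PV length from [6]: 2 plies

p1 O@[6]: -2[4]-1* -3[3]-1 -4[2]-1
p2 X@[4]: -2[2]-1 -3[1]+1* -4[0]+1
p3 O@[1] terminal -1; root [6] d10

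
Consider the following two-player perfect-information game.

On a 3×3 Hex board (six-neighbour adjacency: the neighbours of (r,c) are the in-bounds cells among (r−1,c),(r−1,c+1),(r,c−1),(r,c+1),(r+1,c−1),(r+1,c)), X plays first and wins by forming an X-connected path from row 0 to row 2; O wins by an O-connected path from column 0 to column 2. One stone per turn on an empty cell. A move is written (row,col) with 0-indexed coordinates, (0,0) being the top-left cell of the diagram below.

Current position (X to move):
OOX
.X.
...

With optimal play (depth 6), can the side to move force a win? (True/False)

X winning at [OOX/.X./...]: True

p1 X@[OOX/.X./...]: (1,0)[OOX/XX./...]+1* (1,2)[OOX/.XX/...]+1 (2,0)[OOX/.X./X..]+1 (2,1)[OOX/.X./.X.]+1 (2,2)[OOX/.X./..X]+1
p2 O@[OOX/XX./...]: (1,2)[OOX/XXO/...]-1* (2,0)[OOX/XX./O..]-1 (2,1)[OOX/XX./.O.]-1 (2,2)[OOX/XX./..O]-1
p3 X@[OOX/XXO/...]: (2,0)[OOX/XXO/X..]+1* (2,1)[OOX/XXO/.X.]+1 (2,2)[OOX/XXO/..X]+1
p4 O@[OOX/XXO/X..] terminal -1; root [OOX/.X./...] d6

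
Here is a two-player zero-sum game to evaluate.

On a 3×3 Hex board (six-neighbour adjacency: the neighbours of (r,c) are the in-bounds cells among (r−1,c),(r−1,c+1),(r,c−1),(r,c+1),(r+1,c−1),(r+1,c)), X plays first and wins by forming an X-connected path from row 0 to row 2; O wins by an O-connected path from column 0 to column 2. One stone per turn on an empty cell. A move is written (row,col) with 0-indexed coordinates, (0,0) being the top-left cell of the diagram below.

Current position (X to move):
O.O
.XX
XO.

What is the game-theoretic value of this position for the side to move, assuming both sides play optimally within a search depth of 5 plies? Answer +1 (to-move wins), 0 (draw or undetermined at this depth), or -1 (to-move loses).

p1 X@[O.O/.XX/XO.]: (0,1)[OXO/.XX/XO.]+1* (1,0)[O.O/XXX/XO.]-1 (2,2)[O.O/.XX/XOX]-1
p2 O@[OXO/.XX/XO.] terminal -1; root [O.O/.XX/XO.] d5

value(O.O/.XX/XO., X) = +1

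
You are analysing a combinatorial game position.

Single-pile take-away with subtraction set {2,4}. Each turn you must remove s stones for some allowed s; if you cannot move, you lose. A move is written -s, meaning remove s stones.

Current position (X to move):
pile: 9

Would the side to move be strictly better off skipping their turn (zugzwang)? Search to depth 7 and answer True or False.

ply 1, X at 9 | -2=+1→7*; -4=-1→5
ply 2, O at 7 | -2=-1→5*; -4=-1→3
ply 3, X at 5 | -2=-1→3; -4=+1→1*
ply 4: 1 is terminal -1 (O); from 9 depth 7
suppose X passes — search the same position with O to move:
pass> ply 1, O at 9 | -2=+1→7*; -4=-1→5
pass> ply 2, X at 7 | -2=-1→5*; -4=-1→3
pass> ply 3, O at 5 | -2=-1→3; -4=+1→1*
pass> ply 4: 1 is terminal -1 (X); from 9 depth 7
for X: play +1, pass -1

zugzwang(9, X) = False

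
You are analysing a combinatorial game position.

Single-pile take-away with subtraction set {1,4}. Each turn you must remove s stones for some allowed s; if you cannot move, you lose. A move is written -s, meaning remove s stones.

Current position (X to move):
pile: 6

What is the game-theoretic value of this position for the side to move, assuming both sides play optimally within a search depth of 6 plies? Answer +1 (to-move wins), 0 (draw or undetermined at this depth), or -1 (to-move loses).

value(6, X) = +1

[6] X move#1: -1:+1/5*, -4:+1/2
[5] O move#2: -1:-1/4*, -4:-1/1
[4] X move#3: -1:-1/3, -4:+1/0*
[0] end (terminal -1, O#4); searched 6 to 6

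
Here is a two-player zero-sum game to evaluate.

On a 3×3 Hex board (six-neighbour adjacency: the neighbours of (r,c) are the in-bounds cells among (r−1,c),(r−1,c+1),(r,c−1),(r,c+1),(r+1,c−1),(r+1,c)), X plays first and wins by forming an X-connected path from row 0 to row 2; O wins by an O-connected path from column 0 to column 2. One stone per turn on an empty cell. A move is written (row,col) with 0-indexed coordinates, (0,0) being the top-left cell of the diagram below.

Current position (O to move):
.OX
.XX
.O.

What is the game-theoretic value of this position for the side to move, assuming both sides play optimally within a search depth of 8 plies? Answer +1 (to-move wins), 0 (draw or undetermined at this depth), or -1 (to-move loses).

ply 1, O at .OX/.XX/.O. | (0,0)=-1→OOX/.XX/.O.*; (1,0)=-1→.OX/OXX/.O.; (2,0)=-1→.OX/.XX/OO.; (2,2)=-1→.OX/.XX/.OO
ply 2, X at OOX/.XX/.O. | (1,0)=+1→OOX/XXX/.O.*; (2,0)=+1→OOX/.XX/XO.; (2,2)=+1→OOX/.XX/.OX
ply 3, O at OOX/XXX/.O. | (2,0)=-1→OOX/XXX/OO.*; (2,2)=-1→OOX/XXX/.OO
ply 4, X at OOX/XXX/OO. | (2,2)=+1→OOX/XXX/OOX*
ply 5: OOX/XXX/OOX is terminal -1 (O); from .OX/.XX/.O. depth 8

value(.OX/.XX/.O., O) = -1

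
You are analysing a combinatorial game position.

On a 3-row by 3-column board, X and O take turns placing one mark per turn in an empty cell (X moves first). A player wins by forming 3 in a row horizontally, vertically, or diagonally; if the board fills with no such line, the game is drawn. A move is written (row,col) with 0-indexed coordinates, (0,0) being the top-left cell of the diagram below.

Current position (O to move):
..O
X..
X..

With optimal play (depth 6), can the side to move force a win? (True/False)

ply 1, O at ..O/X../X.. | (0,0)=+1→O.O/X../X..*; (0,1)=-1→.OO/X../X..; (1,1)=-1→..O/XO./X..; (1,2)=-1→..O/X.O/X..; (2,1)=-1→..O/X../XO.; (2,2)=-1→..O/X../X.O
ply 2, X at O.O/X../X.. | (0,1)=-1→OXO/X../X..*; (1,1)=-1→O.O/XX./X..; (1,2)=-1→O.O/X.X/X..; (2,1)=-1→O.O/X../XX.; (2,2)=-1→O.O/X../X.X
ply 3, O at OXO/X../X.. | (1,1)=+0→OXO/XO./X..; (1,2)=+0→OXO/X.O/X..; (2,1)=+0→OXO/X../XO.; (2,2)=+1→OXO/X../X.O*
ply 4, X at OXO/X../X.O | (1,1)=-1→OXO/XX./X.O*; (1,2)=-1→OXO/X.X/X.O; (2,1)=-1→OXO/X../XXO
ply 5, O at OXO/XX./X.O | (1,2)=+1→OXO/XXO/X.O*; (2,1)=-1→OXO/XX./XOO
ply 6: OXO/XXO/X.O is terminal -1 (X); from ..O/X../X.. depth 6

O winning at [..O/X../X..]: True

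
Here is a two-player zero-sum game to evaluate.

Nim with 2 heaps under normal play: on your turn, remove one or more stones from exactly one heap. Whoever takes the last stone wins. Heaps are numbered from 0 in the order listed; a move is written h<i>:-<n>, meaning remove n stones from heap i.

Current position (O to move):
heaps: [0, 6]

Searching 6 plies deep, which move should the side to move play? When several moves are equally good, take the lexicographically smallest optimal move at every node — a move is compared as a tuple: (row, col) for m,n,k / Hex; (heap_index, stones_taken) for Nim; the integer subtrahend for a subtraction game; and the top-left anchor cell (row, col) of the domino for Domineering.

[(0,6)] O move#1: h1:-1:-1/(0,5), h1:-2:-1/(0,4), h1:-3:-1/(0,3), h1:-4:-1/(0,2), h1:-5:-1/(0,1), h1:-6:+1/(0,0)*
[(0,0)] end (terminal -1, X#2); searched (0,6) to 6

O's best at [(0,6)]: h1:-6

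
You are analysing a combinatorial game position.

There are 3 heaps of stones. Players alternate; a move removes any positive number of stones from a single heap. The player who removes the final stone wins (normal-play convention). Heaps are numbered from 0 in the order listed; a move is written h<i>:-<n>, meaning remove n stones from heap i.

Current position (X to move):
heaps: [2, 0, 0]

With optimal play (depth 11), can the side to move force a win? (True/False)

X winning at [(2,0,0)]: True

ply 1, X at (2,0,0) | h0:-1=-1→(1,0,0); h0:-2=+1→(0,0,0)*
ply 2: (0,0,0) is terminal -1 (O); from (2,0,0) depth 11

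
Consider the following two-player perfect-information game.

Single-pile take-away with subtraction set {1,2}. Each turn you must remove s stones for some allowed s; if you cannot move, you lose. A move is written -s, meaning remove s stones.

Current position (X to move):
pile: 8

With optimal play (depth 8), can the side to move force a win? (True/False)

[8] X move#1: -1:-1/7, -2:+1/6*
[6] O move#2: -1:-1/5*, -2:-1/4
[5] X move#3: -1:-1/4, -2:+1/3*
[3] O move#4: -1:-1/2*, -2:-1/1
[2] X move#5: -1:-1/1, -2:+1/0*
[0] end (terminal -1, O#6); searched 8 to 8

X winning at [8]: True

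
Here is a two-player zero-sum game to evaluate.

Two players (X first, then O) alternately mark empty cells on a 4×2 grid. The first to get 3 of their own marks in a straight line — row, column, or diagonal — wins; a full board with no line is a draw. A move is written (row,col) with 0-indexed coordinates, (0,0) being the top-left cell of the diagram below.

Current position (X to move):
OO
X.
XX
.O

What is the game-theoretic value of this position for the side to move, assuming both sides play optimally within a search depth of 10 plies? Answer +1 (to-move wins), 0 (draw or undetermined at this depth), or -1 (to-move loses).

p1 X@[OO/X./XX/.O]: (1,1)[OO/XX/XX/.O]+0 (3,0)[OO/X./XX/XO]+1*
p2 O@[OO/X./XX/XO] terminal -1; root [OO/X./XX/.O] d10

value(OO/X./XX/.O, X) = +1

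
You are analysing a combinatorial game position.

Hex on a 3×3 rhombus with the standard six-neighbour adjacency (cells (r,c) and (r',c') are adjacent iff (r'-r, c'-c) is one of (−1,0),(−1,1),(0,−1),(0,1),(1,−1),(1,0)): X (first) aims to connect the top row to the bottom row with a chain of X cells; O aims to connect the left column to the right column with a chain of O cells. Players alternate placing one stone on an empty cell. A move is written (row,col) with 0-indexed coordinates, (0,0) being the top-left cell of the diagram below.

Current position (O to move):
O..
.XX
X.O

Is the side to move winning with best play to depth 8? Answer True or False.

O winning at [O../.XX/X.O]: False

ply 1, O at O../.XX/X.O | (0,1)=-1→OO./.XX/X.O*; (0,2)=-1→O.O/.XX/X.O; (1,0)=-1→O../OXX/X.O; (2,1)=-1→O../.XX/XOO
ply 2, X at OO./.XX/X.O | (0,2)=+1→OOX/.XX/X.O*; (1,0)=-1→OO./XXX/X.O; (2,1)=-1→OO./.XX/XXO
ply 3: OOX/.XX/X.O is terminal -1 (O); from O../.XX/X.O depth 8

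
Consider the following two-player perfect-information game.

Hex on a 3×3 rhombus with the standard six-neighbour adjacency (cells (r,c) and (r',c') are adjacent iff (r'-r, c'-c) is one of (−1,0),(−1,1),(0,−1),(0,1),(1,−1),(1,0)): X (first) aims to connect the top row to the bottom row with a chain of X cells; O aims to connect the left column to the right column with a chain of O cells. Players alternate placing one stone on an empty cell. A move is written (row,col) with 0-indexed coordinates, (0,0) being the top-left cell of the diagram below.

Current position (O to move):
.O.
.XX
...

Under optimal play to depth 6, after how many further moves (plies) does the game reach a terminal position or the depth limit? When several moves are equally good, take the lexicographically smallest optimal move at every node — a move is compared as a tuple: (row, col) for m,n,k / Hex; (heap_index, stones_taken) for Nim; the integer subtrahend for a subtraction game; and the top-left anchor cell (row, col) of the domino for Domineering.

PV length from [.O./.XX/...]: 3 plies

ply 1, O at .O./.XX/... | (0,0)=-1→OO./.XX/...; (0,2)=+1→.OO/.XX/...*; (1,0)=-1→.O./OXX/...; (2,0)=-1→.O./.XX/O..; (2,1)=-1→.O./.XX/.O.; (2,2)=-1→.O./.XX/..O
ply 2, X at .OO/.XX/... | (0,0)=-1→XOO/.XX/...*; (1,0)=-1→.OO/XXX/...; (2,0)=-1→.OO/.XX/X..; (2,1)=-1→.OO/.XX/.X.; (2,2)=-1→.OO/.XX/..X
ply 3, O at XOO/.XX/... | (1,0)=+1→XOO/OXX/...*; (2,0)=-1→XOO/.XX/O..; (2,1)=-1→XOO/.XX/.O.; (2,2)=-1→XOO/.XX/..O
ply 4: XOO/OXX/... is terminal -1 (X); from .O./.XX/... depth 6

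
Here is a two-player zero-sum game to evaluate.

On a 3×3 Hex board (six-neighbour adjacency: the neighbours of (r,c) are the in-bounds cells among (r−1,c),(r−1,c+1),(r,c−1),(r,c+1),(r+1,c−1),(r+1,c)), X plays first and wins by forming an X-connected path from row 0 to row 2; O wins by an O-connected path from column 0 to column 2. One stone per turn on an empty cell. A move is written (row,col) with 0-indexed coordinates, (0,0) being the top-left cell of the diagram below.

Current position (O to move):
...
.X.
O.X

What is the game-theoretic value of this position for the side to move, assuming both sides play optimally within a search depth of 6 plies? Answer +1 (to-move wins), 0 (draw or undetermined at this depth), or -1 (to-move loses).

ply 1, O at .../.X./O.X | (0,0)=-1→O../.X./O.X*; (0,1)=-1→.O./.X./O.X; (0,2)=-1→..O/.X./O.X; (1,0)=-1→.../OX./O.X; (1,2)=-1→.../.XO/O.X; (2,1)=-1→.../.X./OOX
ply 2, X at O../.X./O.X | (0,1)=+1→OX./.X./O.X*; (0,2)=+1→O.X/.X./O.X; (1,0)=+1→O../XX./O.X; (1,2)=+1→O../.XX/O.X; (2,1)=+1→O../.X./OXX
ply 3, O at OX./.X./O.X | (0,2)=-1→OXO/.X./O.X*; (1,0)=-1→OX./OX./O.X; (1,2)=-1→OX./.XO/O.X; (2,1)=-1→OX./.X./OOX
ply 4, X at OXO/.X./O.X | (1,0)=+1→OXO/XX./O.X*; (1,2)=+1→OXO/.XX/O.X; (2,1)=+1→OXO/.X./OXX
ply 5, O at OXO/XX./O.X | (1,2)=-1→OXO/XXO/O.X*; (2,1)=-1→OXO/XX./OOX
ply 6, X at OXO/XXO/O.X | (2,1)=+1→OXO/XXO/OXX*
ply 7: OXO/XXO/OXX is terminal -1 (O); from .../.X./O.X depth 6

value(.../.X./O.X, O) = -1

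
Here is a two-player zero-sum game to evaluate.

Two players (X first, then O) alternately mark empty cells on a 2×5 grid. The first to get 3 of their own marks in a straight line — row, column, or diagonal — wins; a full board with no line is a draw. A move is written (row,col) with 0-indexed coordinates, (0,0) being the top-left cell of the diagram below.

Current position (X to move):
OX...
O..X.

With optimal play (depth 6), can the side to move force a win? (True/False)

X winning at [OX.../O..X.]: True

ply 1, X at OX.../O..X. | (0,2)=+1→OXX../O..X.*; (0,3)=+1→OX.X./O..X.; (0,4)=+0→OX..X/O..X.; (1,1)=+0→OX.../OX.X.; (1,2)=+1→OX.../O.XX.; (1,4)=+0→OX.../O..XX
ply 2, O at OXX../O..X. | (0,3)=-1→OXXO./O..X.*; (0,4)=-1→OXX.O/O..X.; (1,1)=-1→OXX../OO.X.; (1,2)=-1→OXX../O.OX.; (1,4)=-1→OXX../O..XO
ply 3, X at OXXO./O..X. | (0,4)=+0→OXXOX/O..X.; (1,1)=+0→OXXO./OX.X.; (1,2)=+1→OXXO./O.XX.*; (1,4)=+0→OXXO./O..XX
ply 4, O at OXXO./O.XX. | (0,4)=-1→OXXOO/O.XX.*; (1,1)=-1→OXXO./OOXX.; (1,4)=-1→OXXO./O.XXO
ply 5, X at OXXOO/O.XX. | (1,1)=+1→OXXOO/OXXX.*; (1,4)=+1→OXXOO/O.XXX
ply 6: OXXOO/OXXX. is terminal -1 (O); from OX.../O..X. depth 6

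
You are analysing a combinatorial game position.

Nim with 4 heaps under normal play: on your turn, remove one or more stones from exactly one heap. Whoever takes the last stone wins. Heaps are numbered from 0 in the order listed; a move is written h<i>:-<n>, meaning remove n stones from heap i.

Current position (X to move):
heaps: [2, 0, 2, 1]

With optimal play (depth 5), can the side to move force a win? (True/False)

p1 X@[(2,0,2,1)]: h0:-1[(1,0,2,1)]-1 h0:-2[(0,0,2,1)]-1 h2:-1[(2,0,1,1)]-1 h2:-2[(2,0,0,1)]-1 h3:-1[(2,0,2,0)]+1*
p2 O@[(2,0,2,0)]: h0:-1[(1,0,2,0)]-1* h0:-2[(0,0,2,0)]-1 h2:-1[(2,0,1,0)]-1 h2:-2[(2,0,0,0)]-1
p3 X@[(1,0,2,0)]: h0:-1[(0,0,2,0)]-1 h2:-1[(1,0,1,0)]+1* h2:-2[(1,0,0,0)]-1
p4 O@[(1,0,1,0)]: h0:-1[(0,0,1,0)]-1* h2:-1[(1,0,0,0)]-1
p5 X@[(0,0,1,0)]: h2:-1[(0,0,0,0)]+1*
p6 O@[(0,0,0,0)] terminal -1; root [(2,0,2,1)] d5

X winning at [(2,0,2,1)]: True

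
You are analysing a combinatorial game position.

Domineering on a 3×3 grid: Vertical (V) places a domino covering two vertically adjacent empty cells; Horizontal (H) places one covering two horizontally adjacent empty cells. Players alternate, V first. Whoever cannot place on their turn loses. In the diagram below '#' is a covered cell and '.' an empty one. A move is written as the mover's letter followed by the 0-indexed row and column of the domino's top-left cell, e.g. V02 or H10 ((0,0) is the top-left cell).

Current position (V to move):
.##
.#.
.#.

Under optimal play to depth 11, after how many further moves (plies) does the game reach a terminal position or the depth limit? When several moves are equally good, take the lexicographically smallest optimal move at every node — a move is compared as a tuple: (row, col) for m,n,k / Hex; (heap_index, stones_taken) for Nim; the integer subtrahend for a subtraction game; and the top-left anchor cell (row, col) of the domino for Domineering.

[.##/.#./.#.] V move#1: V00:+1/###/##./.#.*, V10:+1/.##/##./##., V12:+1/.##/.##/.##
[###/##./.#.] end (terminal -1, H#2); searched .##/.#./.#. to 11

PV length from [.##/.#./.#.]: 1 ply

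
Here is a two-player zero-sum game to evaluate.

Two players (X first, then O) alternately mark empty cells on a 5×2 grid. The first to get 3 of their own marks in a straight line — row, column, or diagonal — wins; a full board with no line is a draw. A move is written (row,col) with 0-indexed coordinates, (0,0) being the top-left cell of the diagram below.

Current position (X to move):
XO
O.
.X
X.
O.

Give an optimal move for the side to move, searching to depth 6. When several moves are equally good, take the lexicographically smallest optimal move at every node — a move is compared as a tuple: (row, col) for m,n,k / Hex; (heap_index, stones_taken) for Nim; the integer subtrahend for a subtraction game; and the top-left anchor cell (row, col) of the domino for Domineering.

X's best at [XO/O./.X/X./O.]: (3,1)

p1 X@[XO/O./.X/X./O.]: (1,1)[XO/OX/.X/X./O.]+0 (2,0)[XO/O./XX/X./O.]+0 (3,1)[XO/O./.X/XX/O.]+1* (4,1)[XO/O./.X/X./OX]+0
p2 O@[XO/O./.X/XX/O.]: (1,1)[XO/OO/.X/XX/O.]-1* (2,0)[XO/O./OX/XX/O.]-1 (4,1)[XO/O./.X/XX/OO]-1
p3 X@[XO/OO/.X/XX/O.]: (2,0)[XO/OO/XX/XX/O.]+0 (4,1)[XO/OO/.X/XX/OX]+1*
p4 O@[XO/OO/.X/XX/OX] terminal -1; root [XO/O./.X/X./O.] d6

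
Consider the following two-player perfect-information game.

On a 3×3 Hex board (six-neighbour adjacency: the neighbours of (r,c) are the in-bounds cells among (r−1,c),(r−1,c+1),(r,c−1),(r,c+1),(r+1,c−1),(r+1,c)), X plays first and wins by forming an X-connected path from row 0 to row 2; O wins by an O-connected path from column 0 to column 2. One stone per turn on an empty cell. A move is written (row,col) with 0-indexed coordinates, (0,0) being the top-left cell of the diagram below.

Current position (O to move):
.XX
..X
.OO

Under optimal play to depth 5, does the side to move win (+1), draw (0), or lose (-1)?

value(.XX/..X/.OO, O) = +1

p1 O@[.XX/..X/.OO]: (0,0)[OXX/..X/.OO]-1 (1,0)[.XX/O.X/.OO]+1* (1,1)[.XX/.OX/.OO]+1 (2,0)[.XX/..X/OOO]+1
p2 X@[.XX/O.X/.OO]: (0,0)[XXX/O.X/.OO]-1* (1,1)[.XX/OXX/.OO]-1 (2,0)[.XX/O.X/XOO]-1
p3 O@[XXX/O.X/.OO]: (1,1)[XXX/OOX/.OO]+1* (2,0)[XXX/O.X/OOO]+1
p4 X@[XXX/OOX/.OO] terminal -1; root [.XX/..X/.OO] d5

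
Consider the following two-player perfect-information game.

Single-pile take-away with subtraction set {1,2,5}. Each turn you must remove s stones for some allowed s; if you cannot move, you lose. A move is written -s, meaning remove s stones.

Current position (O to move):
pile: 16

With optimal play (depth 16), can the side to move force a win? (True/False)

O winning at [16]: True

ply 1, O at 16 | -1=+1→15*; -2=-1→14; -5=-1→11
ply 2, X at 15 | -1=-1→14*; -2=-1→13; -5=-1→10
ply 3, O at 14 | -1=-1→13; -2=+1→12*; -5=+1→9
ply 4, X at 12 | -1=-1→11*; -2=-1→10; -5=-1→7
ply 5, O at 11 | -1=-1→10; -2=+1→9*; -5=+1→6
ply 6, X at 9 | -1=-1→8*; -2=-1→7; -5=-1→4
ply 7, O at 8 | -1=-1→7; -2=+1→6*; -5=+1→3
ply 8, X at 6 | -1=-1→5*; -2=-1→4; -5=-1→1
ply 9, O at 5 | -1=-1→4; -2=+1→3*; -5=+1→0
ply 10, X at 3 | -1=-1→2*; -2=-1→1
ply 11, O at 2 | -1=-1→1; -2=+1→0*
ply 12: 0 is terminal -1 (X); from 16 depth 16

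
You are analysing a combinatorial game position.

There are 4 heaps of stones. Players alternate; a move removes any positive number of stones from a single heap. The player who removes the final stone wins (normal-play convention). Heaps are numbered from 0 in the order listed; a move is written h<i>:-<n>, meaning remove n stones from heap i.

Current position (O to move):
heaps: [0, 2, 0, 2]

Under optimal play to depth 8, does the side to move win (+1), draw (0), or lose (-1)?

[(0,2,0,2)] O move#1: h1:-1:-1/(0,1,0,2)*, h1:-2:-1/(0,0,0,2), h3:-1:-1/(0,2,0,1), h3:-2:-1/(0,2,0,0)
[(0,1,0,2)] X move#2: h1:-1:-1/(0,0,0,2), h3:-1:+1/(0,1,0,1)*, h3:-2:-1/(0,1,0,0)
[(0,1,0,1)] O move#3: h1:-1:-1/(0,0,0,1)*, h3:-1:-1/(0,1,0,0)
[(0,0,0,1)] X move#4: h3:-1:+1/(0,0,0,0)*
[(0,0,0,0)] end (terminal -1, O#5); searched (0,2,0,2) to 8

value((0,2,0,2), O) = -1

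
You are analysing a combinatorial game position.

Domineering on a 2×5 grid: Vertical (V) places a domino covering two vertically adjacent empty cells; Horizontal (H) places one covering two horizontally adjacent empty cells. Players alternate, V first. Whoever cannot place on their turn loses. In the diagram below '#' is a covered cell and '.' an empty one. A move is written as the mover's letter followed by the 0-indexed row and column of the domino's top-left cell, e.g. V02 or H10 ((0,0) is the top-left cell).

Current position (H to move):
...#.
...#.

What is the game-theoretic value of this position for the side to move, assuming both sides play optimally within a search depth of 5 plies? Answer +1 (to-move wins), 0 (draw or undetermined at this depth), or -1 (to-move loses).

value(...#./...#., H) = -1

[...#./...#.] H move#1: H00:-1/##.#./...#.*, H01:-1/.###./...#., H10:-1/...#./##.#., H11:-1/...#./.###.
[##.#./...#.] V move#2: V02:+1/####./..##.*, V04:-1/##.##/...##
[####./..##.] H move#3: H10:-1/####./####.*
[####./####.] V move#4: V04:+1/#####/#####*
[#####/#####] end (terminal -1, H#5); searched ...#./...#. to 5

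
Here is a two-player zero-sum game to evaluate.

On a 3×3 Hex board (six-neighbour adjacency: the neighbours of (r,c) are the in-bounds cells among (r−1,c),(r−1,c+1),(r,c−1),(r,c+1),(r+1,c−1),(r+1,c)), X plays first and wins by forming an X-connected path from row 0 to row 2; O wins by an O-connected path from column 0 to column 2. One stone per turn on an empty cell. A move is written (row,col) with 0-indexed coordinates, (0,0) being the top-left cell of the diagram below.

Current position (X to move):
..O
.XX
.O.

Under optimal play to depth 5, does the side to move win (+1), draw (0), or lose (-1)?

[..O/.XX/.O.] X move#1: (0,0):+1/X.O/.XX/.O.*, (0,1):+1/.XO/.XX/.O., (1,0):+1/..O/XXX/.O., (2,0):-1/..O/.XX/XO., (2,2):-1/..O/.XX/.OX
[X.O/.XX/.O.] O move#2: (0,1):-1/XOO/.XX/.O.*, (1,0):-1/X.O/OXX/.O., (2,0):-1/X.O/.XX/OO., (2,2):-1/X.O/.XX/.OO
[XOO/.XX/.O.] X move#3: (1,0):+1/XOO/XXX/.O.*, (2,0):-1/XOO/.XX/XO., (2,2):-1/XOO/.XX/.OX
[XOO/XXX/.O.] O move#4: (2,0):-1/XOO/XXX/OO.*, (2,2):-1/XOO/XXX/.OO
[XOO/XXX/OO.] X move#5: (2,2):+1/XOO/XXX/OOX*
[XOO/XXX/OOX] end (terminal -1, O#6); searched ..O/.XX/.O. to 5

value(..O/.XX/.O., X) = +1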